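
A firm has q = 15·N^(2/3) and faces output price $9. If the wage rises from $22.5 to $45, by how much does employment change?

From P·MP_N = w with MP_N = 10·N^(-1/3), the labor demand is N(w) = (90/w)^(3).
At w = 22.5: N = 64. At w = 45: N = 8.
ΔN = 8 − 64 = -56.

ΔN = -56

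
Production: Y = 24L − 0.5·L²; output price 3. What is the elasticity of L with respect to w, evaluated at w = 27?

From P·MP_L = w with MP_L = 24 − L, labor demand is L(w) = 24 − w/3.
dL/dw = −1/(3) = -1/3.
At w = 27, L = 15, so ε = (dL/dw)·(w/L) = (-1/3)·(27/15) = -0.6.

ε = -0.6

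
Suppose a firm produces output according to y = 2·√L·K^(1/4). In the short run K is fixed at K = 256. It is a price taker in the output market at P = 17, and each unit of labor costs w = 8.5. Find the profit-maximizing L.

With K = 256, MP_L = (1/2)·2·L^(-1/2)·256^(1/4) = 4·L^(-1/2).
Profit maximization for a price taker requires P·MP_L = w: 17·4·L^(-1/2) = 8.5.
So L^(-1/2) = 0.125, which gives L = 64.

L* = 64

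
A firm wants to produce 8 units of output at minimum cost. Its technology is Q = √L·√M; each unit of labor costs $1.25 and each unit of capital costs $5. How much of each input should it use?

Cost minimization requires the marginal rate of technical substitution to equal the input-price ratio: MP_L/MP_M = w/r.
Here MP_L/MP_M = (1/2)·(M/L)/(1/2) = (M/L). Setting this equal to 1.25/5 = 0.25 gives M = 0.25L.
Substituting into Q = 8: L^(1/2)·(0.25L)^(1/2) = 8.
Solving, L = 16 and M = 4.

L* = 16, M* = 4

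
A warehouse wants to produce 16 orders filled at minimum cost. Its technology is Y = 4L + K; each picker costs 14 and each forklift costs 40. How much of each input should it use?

L* = 4, K* = 0

The inputs are perfect substitutes, so the firm uses whichever has the lower cost per unit of output.
Cost per unit of output via L is 3.5; via K it is 40. L is cheaper.
Producing Y = 16 with L alone: L = 4, K = 0.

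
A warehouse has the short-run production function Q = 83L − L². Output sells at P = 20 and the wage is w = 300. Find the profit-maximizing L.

The marginal product of L is MP_L = 83 − 2L.
A price-taking firm hires until the value of the marginal product equals the wage: P·MP_L = w, so 20·(83 − 2L) = 300.
Then 83 − 2L = 15, giving L = 34.

L* = 34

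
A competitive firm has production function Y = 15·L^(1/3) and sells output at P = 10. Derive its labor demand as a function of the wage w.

L(w) = (50/w)^(3/2)

MP_L = (1/3)·15·L^(-2/3) = 5·L^(-2/3).
Setting P·MP_L = w: 50·L^(-2/3) = w.
Solving for L: L^(-2/3) = w/50, so L = (50/w)^(3/2).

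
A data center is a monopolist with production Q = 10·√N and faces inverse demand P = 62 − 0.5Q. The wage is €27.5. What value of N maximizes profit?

N* = 16

Marginal revenue from the inverse demand is MR = 62 − Q.
The marginal product is MP_N = 5·N^(-1/2).
A monopolist hires until marginal revenue product equals the wage: MR·MP_N = w.
At N, Q = 10·√N. Substituting and solving: (62 − 10·√N)·5·N^(-1/2) = 27.5 gives N = 16.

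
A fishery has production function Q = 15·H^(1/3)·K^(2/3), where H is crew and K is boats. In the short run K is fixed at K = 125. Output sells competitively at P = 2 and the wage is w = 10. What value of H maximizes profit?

With K = 125, MP_H = (1/3)·15·H^(-2/3)·125^(2/3) = 125·H^(-2/3).
Profit maximization for a price taker requires P·MP_H = w: 2·125·H^(-2/3) = 10.
So H^(-2/3) = 0.04, which gives H = 125.

H* = 125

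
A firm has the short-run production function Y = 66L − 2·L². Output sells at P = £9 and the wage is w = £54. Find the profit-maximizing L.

L* = 15

The marginal product of L is MP_L = 66 − 4L.
A price-taking firm hires until the value of the marginal product equals the wage: P·MP_L = w, so 9·(66 − 4L) = 54.
Then 66 − 4L = 6, giving L = 15.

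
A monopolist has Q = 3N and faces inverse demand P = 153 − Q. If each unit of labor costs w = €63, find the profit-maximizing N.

Marginal revenue from the inverse demand is MR = 153 − 2Q.
The marginal product is MP_N = 3.
A monopolist hires until marginal revenue product equals the wage: MR·MP_N = w.
(153 − 6N)·3 = 63, so N = 22.

N* = 22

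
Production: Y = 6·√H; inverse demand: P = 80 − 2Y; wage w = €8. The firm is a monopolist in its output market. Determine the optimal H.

Marginal revenue from the inverse demand is MR = 80 − 4Y.
The marginal product is MP_H = 3·H^(-1/2).
A monopolist hires until marginal revenue product equals the wage: MR·MP_H = w.
At H, Y = 6·√H. Substituting and solving: (80 − 24·√H)·3·H^(-1/2) = 8 gives H = 9.

H* = 9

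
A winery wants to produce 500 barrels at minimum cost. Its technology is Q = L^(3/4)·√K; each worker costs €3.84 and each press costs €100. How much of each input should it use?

Cost minimization requires the marginal rate of technical substitution to equal the input-price ratio: MP_L/MP_K = w/r.
Here MP_L/MP_K = (3/4)·(K/L)/(1/2) = 1.5·(K/L). Setting this equal to 3.84/100 = 0.0384 gives K = 0.0256L.
Substituting into Q = 500: L^(3/4)·(0.0256L)^(1/2) = 500.
Solving, L = 625 and K = 16.

L* = 625, K* = 16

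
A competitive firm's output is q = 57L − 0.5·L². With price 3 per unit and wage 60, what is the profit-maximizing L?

L* = 37

The marginal product of L is MP_L = 57 − L.
A price-taking firm hires until the value of the marginal product equals the wage: P·MP_L = w, so 3·(57 − L) = 60.
Then 57 − L = 20, giving L = 37.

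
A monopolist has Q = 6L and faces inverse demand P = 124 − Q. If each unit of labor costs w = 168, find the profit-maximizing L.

Marginal revenue from the inverse demand is MR = 124 − 2Q.
The marginal product is MP_L = 6.
A monopolist hires until marginal revenue product equals the wage: MR·MP_L = w.
(124 − 12L)·6 = 168, so L = 8.

L* = 8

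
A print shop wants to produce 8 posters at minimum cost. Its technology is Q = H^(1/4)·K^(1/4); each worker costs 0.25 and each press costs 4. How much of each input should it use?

H* = 256, K* = 16

Cost minimization requires the marginal rate of technical substitution to equal the input-price ratio: MP_H/MP_K = w/r.
Here MP_H/MP_K = (1/4)·(K/H)/(1/4) = (K/H). Setting this equal to 0.25/4 = 0.0625 gives K = 0.0625H.
Substituting into Q = 8: H^(1/4)·(0.0625H)^(1/4) = 8.
Solving, H = 256 and K = 16.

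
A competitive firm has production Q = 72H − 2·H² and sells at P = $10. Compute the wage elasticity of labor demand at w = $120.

From P·MP_H = w with MP_H = 72 − 4H, labor demand is H(w) = (72 − w/10)/4.
dH/dw = −1/(40) = -0.025.
At w = 120, H = 15, so ε = (dH/dw)·(w/H) = (-0.025)·(120/15) = -0.2.

ε = -0.2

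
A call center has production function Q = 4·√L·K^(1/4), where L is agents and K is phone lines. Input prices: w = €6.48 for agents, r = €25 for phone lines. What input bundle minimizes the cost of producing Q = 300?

Cost minimization requires the marginal rate of technical substitution to equal the input-price ratio: MP_L/MP_K = w/r.
Here MP_L/MP_K = (1/2)·(K/L)/(1/4) = 2·(K/L). Setting this equal to 6.48/25 = 0.2592 gives K = 0.1296L.
Substituting into Q = 300: 4·L^(1/2)·(0.1296L)^(1/4) = 300.
Solving, L = 625 and K = 81.

L* = 625, K* = 81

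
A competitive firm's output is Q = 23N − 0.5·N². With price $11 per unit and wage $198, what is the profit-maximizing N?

N* = 5

The marginal product of N is MP_N = 23 − N.
A price-taking firm hires until the value of the marginal product equals the wage: P·MP_N = w, so 11·(23 − N) = 198.
Then 23 − N = 18, giving N = 5.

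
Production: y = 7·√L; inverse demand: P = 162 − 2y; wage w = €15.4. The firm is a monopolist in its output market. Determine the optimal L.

L* = 25

Marginal revenue from the inverse demand is MR = 162 − 4y.
The marginal product is MP_L = 3.5·L^(-1/2).
A monopolist hires until marginal revenue product equals the wage: MR·MP_L = w.
At L, y = 7·√L. Substituting and solving: (162 − 28·√L)·3.5·L^(-1/2) = 15.4 gives L = 25.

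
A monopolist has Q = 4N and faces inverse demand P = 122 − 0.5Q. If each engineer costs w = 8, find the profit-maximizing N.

Marginal revenue from the inverse demand is MR = 122 − Q.
The marginal product is MP_N = 4.
A monopolist hires until marginal revenue product equals the wage: MR·MP_N = w.
(122 − 4N)·4 = 8, so N = 30.

N* = 30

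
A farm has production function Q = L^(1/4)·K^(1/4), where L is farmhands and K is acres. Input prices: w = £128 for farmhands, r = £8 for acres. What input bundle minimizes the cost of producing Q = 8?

L* = 16, K* = 256

Cost minimization requires the marginal rate of technical substitution to equal the input-price ratio: MP_L/MP_K = w/r.
Here MP_L/MP_K = (1/4)·(K/L)/(1/4) = (K/L). Setting this equal to 128/8 = 16 gives K = 16L.
Substituting into Q = 8: L^(1/4)·(16L)^(1/4) = 8.
Solving, L = 16 and K = 256.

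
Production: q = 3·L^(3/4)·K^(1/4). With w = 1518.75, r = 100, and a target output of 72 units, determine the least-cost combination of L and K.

L* = 16, K* = 81

Cost minimization requires the marginal rate of technical substitution to equal the input-price ratio: MP_L/MP_K = w/r.
Here MP_L/MP_K = (3/4)·(K/L)/(1/4) = 3·(K/L). Setting this equal to 1518.75/100 = 15.1875 gives K = 5.0625L.
Substituting into q = 72: 3·L^(3/4)·(5.0625L)^(1/4) = 72.
Solving, L = 16 and K = 81.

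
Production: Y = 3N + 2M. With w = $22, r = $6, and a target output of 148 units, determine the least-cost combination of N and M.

N* = 0, M* = 74

The inputs are perfect substitutes, so the firm uses whichever has the lower cost per unit of output.
Cost per unit of output via N is w/3 = 22/3; via M it is r/2 = 3. M is cheaper.
Producing Y = 148 with M alone: N = 0, M = 74.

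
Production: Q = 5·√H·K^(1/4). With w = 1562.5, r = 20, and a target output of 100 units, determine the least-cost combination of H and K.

H* = 16, K* = 625

Cost minimization requires the marginal rate of technical substitution to equal the input-price ratio: MP_H/MP_K = w/r.
Here MP_H/MP_K = (1/2)·(K/H)/(1/4) = 2·(K/H). Setting this equal to 1562.5/20 = 78.125 gives K = 39.0625H.
Substituting into Q = 100: 5·H^(1/2)·(39.0625H)^(1/4) = 100.
Solving, H = 16 and K = 625.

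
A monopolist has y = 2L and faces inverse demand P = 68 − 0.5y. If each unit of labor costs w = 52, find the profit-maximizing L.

Marginal revenue from the inverse demand is MR = 68 − y.
The marginal product is MP_L = 2.
A monopolist hires until marginal revenue product equals the wage: MR·MP_L = w.
(68 − 2L)·2 = 52, so L = 21.

L* = 21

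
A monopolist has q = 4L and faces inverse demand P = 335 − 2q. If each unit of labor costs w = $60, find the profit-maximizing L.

L* = 20

Marginal revenue from the inverse demand is MR = 335 − 4q.
The marginal product is MP_L = 4.
A monopolist hires until marginal revenue product equals the wage: MR·MP_L = w.
(335 − 16L)·4 = 60, so L = 20.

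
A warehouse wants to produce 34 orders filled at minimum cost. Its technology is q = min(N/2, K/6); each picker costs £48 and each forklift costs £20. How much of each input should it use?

N* = 68, K* = 204

With a fixed-proportions technology, the cost-minimizing bundle uses no slack in either input: N/2 = K/6 = q.
So N = 2·34 = 68 and K = 6·34 = 204.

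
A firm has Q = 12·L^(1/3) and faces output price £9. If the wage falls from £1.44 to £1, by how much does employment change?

From P·MP_L = w with MP_L = 4·L^(-2/3), the labor demand is L(w) = (36/w)^(3/2).
At w = 1.44: L = 125. At w = 1: L = 216.
ΔL = 216 − 125 = 91.

ΔL = 91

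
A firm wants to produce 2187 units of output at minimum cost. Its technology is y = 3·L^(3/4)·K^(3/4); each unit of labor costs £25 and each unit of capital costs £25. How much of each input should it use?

Cost minimization requires the marginal rate of technical substitution to equal the input-price ratio: MP_L/MP_K = w/r.
Here MP_L/MP_K = (3/4)·(K/L)/(3/4) = (K/L). Setting this equal to 25/25 = 1 gives K = L.
Substituting into y = 2187: 3·L^(3/4)·(L)^(3/4) = 2187.
Solving, L = 81 and K = 81.

L* = 81, K* = 81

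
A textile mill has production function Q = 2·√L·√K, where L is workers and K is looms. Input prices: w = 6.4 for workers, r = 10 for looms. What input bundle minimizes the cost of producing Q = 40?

Cost minimization requires the marginal rate of technical substitution to equal the input-price ratio: MP_L/MP_K = w/r.
Here MP_L/MP_K = (1/2)·(K/L)/(1/2) = (K/L). Setting this equal to 6.4/10 = 0.64 gives K = 0.64L.
Substituting into Q = 40: 2·L^(1/2)·(0.64L)^(1/2) = 40.
Solving, L = 25 and K = 16.

L* = 25, K* = 16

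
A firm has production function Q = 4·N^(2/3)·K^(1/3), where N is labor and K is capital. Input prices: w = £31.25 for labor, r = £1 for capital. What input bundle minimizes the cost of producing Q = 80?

N* = 8, K* = 125

Cost minimization requires the marginal rate of technical substitution to equal the input-price ratio: MP_N/MP_K = w/r.
Here MP_N/MP_K = (2/3)·(K/N)/(1/3) = 2·(K/N). Setting this equal to 31.25/1 = 31.25 gives K = 15.625N.
Substituting into Q = 80: 4·N^(2/3)·(15.625N)^(1/3) = 80.
Solving, N = 8 and K = 125.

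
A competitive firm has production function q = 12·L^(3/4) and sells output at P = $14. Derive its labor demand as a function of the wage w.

L(w) = (126/w)^(4)

MP_L = (3/4)·12·L^(-1/4) = 9·L^(-1/4).
Setting P·MP_L = w: 126·L^(-1/4) = w.
Solving for L: L^(-1/4) = w/126, so L = (126/w)^(4).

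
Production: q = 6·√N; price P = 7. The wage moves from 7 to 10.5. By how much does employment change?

From P·MP_N = w with MP_N = 3·N^(-1/2), the labor demand is N(w) = (21/w)^(2).
At w = 7: N = 9. At w = 10.5: N = 4.
ΔN = 4 − 9 = -5.

ΔN = -5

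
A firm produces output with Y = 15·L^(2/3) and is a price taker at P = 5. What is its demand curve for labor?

MP_L = (2/3)·15·L^(-1/3) = 10·L^(-1/3).
Setting P·MP_L = w: 50·L^(-1/3) = w.
Solving for L: L^(-1/3) = w/50, so L = (50/w)^(3).

L(w) = 125000/w³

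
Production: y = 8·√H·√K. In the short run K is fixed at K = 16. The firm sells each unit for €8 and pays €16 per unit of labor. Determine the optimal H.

H* = 64

With K = 16, MP_H = (1/2)·8·H^(-1/2)·16^(1/2) = 16·H^(-1/2).
Profit maximization for a price taker requires P·MP_H = w: 8·16·H^(-1/2) = 16.
So H^(-1/2) = 0.125, which gives H = 64.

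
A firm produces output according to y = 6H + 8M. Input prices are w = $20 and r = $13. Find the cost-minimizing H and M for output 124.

The inputs are perfect substitutes, so the firm uses whichever has the lower cost per unit of output.
Cost per unit of output via H is w/6 = 10/3; via M it is r/8 = 1.625. M is cheaper.
Producing y = 124 with M alone: H = 0, M = 15.5.

H* = 0, M* = 15.5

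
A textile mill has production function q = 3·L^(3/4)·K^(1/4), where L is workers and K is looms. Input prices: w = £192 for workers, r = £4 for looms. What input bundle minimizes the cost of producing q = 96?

Cost minimization requires the marginal rate of technical substitution to equal the input-price ratio: MP_L/MP_K = w/r.
Here MP_L/MP_K = (3/4)·(K/L)/(1/4) = 3·(K/L). Setting this equal to 192/4 = 48 gives K = 16L.
Substituting into q = 96: 3·L^(3/4)·(16L)^(1/4) = 96.
Solving, L = 16 and K = 256.

L* = 16, K* = 256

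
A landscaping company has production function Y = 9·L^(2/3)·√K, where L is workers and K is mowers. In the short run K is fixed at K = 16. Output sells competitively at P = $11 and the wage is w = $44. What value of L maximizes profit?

With K = 16, MP_L = (2/3)·9·L^(-1/3)·16^(1/2) = 24·L^(-1/3).
Profit maximization for a price taker requires P·MP_L = w: 11·24·L^(-1/3) = 44.
So L^(-1/3) = 1/6, which gives L = 216.

L* = 216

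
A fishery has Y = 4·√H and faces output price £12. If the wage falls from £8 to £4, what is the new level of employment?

H* = 36

From P·MP_H = w with MP_H = 2·H^(-1/2), the labor demand is H(w) = (24/w)^(2).
At w = 8: H = 9. At w = 4: H = 36.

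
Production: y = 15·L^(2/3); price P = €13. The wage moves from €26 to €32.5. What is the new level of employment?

L* = 64

From P·MP_L = w with MP_L = 10·L^(-1/3), the labor demand is L(w) = (130/w)^(3).
At w = 26: L = 125. At w = 32.5: L = 64.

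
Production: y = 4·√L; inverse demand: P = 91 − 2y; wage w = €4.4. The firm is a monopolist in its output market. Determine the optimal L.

L* = 25

Marginal revenue from the inverse demand is MR = 91 − 4y.
The marginal product is MP_L = 2·L^(-1/2).
A monopolist hires until marginal revenue product equals the wage: MR·MP_L = w.
At L, y = 4·√L. Substituting and solving: (91 − 16·√L)·2·L^(-1/2) = 4.4 gives L = 25.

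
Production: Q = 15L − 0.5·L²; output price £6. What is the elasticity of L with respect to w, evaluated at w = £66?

From P·MP_L = w with MP_L = 15 − L, labor demand is L(w) = 15 − w/6.
dL/dw = −1/(6) = -1/6.
At w = 66, L = 4, so ε = (dL/dw)·(w/L) = (-1/6)·(66/4) = -2.75.

ε = -2.75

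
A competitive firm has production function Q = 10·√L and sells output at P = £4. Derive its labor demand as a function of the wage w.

L(w) = 400/w²

MP_L = (1/2)·10·L^(-1/2) = 5·L^(-1/2).
Setting P·MP_L = w: 20·L^(-1/2) = w.
Solving for L: L^(-1/2) = w/20, so L = (20/w)^(2).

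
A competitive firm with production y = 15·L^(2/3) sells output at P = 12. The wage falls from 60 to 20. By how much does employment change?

ΔL = 208

From P·MP_L = w with MP_L = 10·L^(-1/3), the labor demand is L(w) = (120/w)^(3).
At w = 60: L = 8. At w = 20: L = 216.
ΔL = 216 − 8 = 208.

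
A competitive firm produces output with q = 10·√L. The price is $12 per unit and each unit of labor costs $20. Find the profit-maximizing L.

MP_L = (1/2)·10·L^(-1/2) = 5·L^(-1/2).
Profit maximization for a price taker requires P·MP_L = w: 12·5·L^(-1/2) = 20.
So L^(-1/2) = 1/3, which gives L = 9.

L* = 9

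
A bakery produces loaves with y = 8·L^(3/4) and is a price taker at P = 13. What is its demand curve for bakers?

L(w) = (78/w)^(4)

MP_L = (3/4)·8·L^(-1/4) = 6·L^(-1/4).
Setting P·MP_L = w: 78·L^(-1/4) = w.
Solving for L: L^(-1/4) = w/78, so L = (78/w)^(4).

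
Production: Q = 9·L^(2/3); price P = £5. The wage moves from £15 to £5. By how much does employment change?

From P·MP_L = w with MP_L = 6·L^(-1/3), the labor demand is L(w) = (30/w)^(3).
At w = 15: L = 8. At w = 5: L = 216.
ΔL = 216 − 8 = 208.

ΔL = 208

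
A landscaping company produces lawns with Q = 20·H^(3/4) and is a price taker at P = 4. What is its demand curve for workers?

MP_H = (3/4)·20·H^(-1/4) = 15·H^(-1/4).
Setting P·MP_H = w: 60·H^(-1/4) = w.
Solving for H: H^(-1/4) = w/60, so H = (60/w)^(4).

H(w) = (60/w)^(4)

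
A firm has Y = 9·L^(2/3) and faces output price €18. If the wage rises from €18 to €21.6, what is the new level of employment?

L* = 125

From P·MP_L = w with MP_L = 6·L^(-1/3), the labor demand is L(w) = (108/w)^(3).
At w = 18: L = 216. At w = 21.6: L = 125.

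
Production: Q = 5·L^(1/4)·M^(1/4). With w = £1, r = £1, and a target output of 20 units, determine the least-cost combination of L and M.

L* = 16, M* = 16

Cost minimization requires the marginal rate of technical substitution to equal the input-price ratio: MP_L/MP_M = w/r.
Here MP_L/MP_M = (1/4)·(M/L)/(1/4) = (M/L). Setting this equal to 1/1 = 1 gives M = L.
Substituting into Q = 20: 5·L^(1/4)·(L)^(1/4) = 20.
Solving, L = 16 and M = 16.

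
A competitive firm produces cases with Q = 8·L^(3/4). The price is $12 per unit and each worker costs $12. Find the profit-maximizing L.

L* = 1296

MP_L = (3/4)·8·L^(-1/4) = 6·L^(-1/4).
Profit maximization for a price taker requires P·MP_L = w: 12·6·L^(-1/4) = 12.
So L^(-1/4) = 1/6, which gives L = 1296.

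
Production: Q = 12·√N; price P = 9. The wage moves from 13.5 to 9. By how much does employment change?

From P·MP_N = w with MP_N = 6·N^(-1/2), the labor demand is N(w) = (54/w)^(2).
At w = 13.5: N = 16. At w = 9: N = 36.
ΔN = 36 − 16 = 20.

ΔN = 20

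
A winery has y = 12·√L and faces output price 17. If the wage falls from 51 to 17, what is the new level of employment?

From P·MP_L = w with MP_L = 6·L^(-1/2), the labor demand is L(w) = (102/w)^(2).
At w = 51: L = 4. At w = 17: L = 36.

L* = 36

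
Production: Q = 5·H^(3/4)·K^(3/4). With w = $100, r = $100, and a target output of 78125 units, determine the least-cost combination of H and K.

Cost minimization requires the marginal rate of technical substitution to equal the input-price ratio: MP_H/MP_K = w/r.
Here MP_H/MP_K = (3/4)·(K/H)/(3/4) = (K/H). Setting this equal to 100/100 = 1 gives K = H.
Substituting into Q = 78125: 5·H^(3/4)·(H)^(3/4) = 78125.
Solving, H = 625 and K = 625.

H* = 625, K* = 625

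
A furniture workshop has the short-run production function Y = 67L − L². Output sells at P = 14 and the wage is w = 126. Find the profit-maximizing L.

L* = 29

The marginal product of L is MP_L = 67 − 2L.
A price-taking firm hires until the value of the marginal product equals the wage: P·MP_L = w, so 14·(67 − 2L) = 126.
Then 67 − 2L = 9, giving L = 29.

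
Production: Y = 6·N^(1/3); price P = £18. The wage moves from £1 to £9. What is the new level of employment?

From P·MP_N = w with MP_N = 2·N^(-2/3), the labor demand is N(w) = (36/w)^(3/2).
At w = 1: N = 216. At w = 9: N = 8.

N* = 8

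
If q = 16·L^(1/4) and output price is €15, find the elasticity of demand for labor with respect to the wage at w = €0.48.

ε = -4/3

MP_L = (1/4)·16·L^(-3/4), so P·MP_L = w gives 60·L^(-3/4) = w.
Solving, L(w) = (60/w)^(4/3). This is a constant-elasticity form: L ∝ w^(−4/3), so ε = −4/3.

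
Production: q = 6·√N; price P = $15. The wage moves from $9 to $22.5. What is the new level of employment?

From P·MP_N = w with MP_N = 3·N^(-1/2), the labor demand is N(w) = (45/w)^(2).
At w = 9: N = 25. At w = 22.5: N = 4.

N* = 4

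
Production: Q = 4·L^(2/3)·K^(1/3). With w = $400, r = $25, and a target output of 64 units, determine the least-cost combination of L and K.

L* = 8, K* = 64

Cost minimization requires the marginal rate of technical substitution to equal the input-price ratio: MP_L/MP_K = w/r.
Here MP_L/MP_K = (2/3)·(K/L)/(1/3) = 2·(K/L). Setting this equal to 400/25 = 16 gives K = 8L.
Substituting into Q = 64: 4·L^(2/3)·(8L)^(1/3) = 64.
Solving, L = 8 and K = 64.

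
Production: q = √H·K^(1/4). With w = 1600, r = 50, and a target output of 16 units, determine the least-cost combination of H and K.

Cost minimization requires the marginal rate of technical substitution to equal the input-price ratio: MP_H/MP_K = w/r.
Here MP_H/MP_K = (1/2)·(K/H)/(1/4) = 2·(K/H). Setting this equal to 1600/50 = 32 gives K = 16H.
Substituting into q = 16: H^(1/2)·(16H)^(1/4) = 16.
Solving, H = 16 and K = 256.

H* = 16, K* = 256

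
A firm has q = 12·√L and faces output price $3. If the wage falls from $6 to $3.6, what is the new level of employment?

L* = 25

From P·MP_L = w with MP_L = 6·L^(-1/2), the labor demand is L(w) = (18/w)^(2).
At w = 6: L = 9. At w = 3.6: L = 25.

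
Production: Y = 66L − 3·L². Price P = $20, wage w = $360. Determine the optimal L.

L* = 8

The marginal product of L is MP_L = 66 − 6L.
A price-taking firm hires until the value of the marginal product equals the wage: P·MP_L = w, so 20·(66 − 6L) = 360.
Then 66 − 6L = 18, giving L = 8.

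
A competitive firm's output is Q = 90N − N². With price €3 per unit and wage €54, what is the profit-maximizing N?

The marginal product of N is MP_N = 90 − 2N.
A price-taking firm hires until the value of the marginal product equals the wage: P·MP_N = w, so 3·(90 − 2N) = 54.
Then 90 − 2N = 18, giving N = 36.

N* = 36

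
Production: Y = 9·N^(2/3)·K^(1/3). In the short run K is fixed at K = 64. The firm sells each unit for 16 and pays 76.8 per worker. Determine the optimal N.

N* = 125

With K = 64, MP_N = (2/3)·9·N^(-1/3)·64^(1/3) = 24·N^(-1/3).
Profit maximization for a price taker requires P·MP_N = w: 16·24·N^(-1/3) = 76.8.
So N^(-1/3) = 0.2, which gives N = 125.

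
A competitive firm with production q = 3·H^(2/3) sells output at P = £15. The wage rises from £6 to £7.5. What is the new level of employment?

H* = 64

From P·MP_H = w with MP_H = 2·H^(-1/3), the labor demand is H(w) = (30/w)^(3).
At w = 6: H = 125. At w = 7.5: H = 64.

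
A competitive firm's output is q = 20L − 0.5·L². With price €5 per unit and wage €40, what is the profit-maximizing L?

L* = 12

The marginal product of L is MP_L = 20 − L.
A price-taking firm hires until the value of the marginal product equals the wage: P·MP_L = w, so 5·(20 − L) = 40.
Then 20 − L = 8, giving L = 12.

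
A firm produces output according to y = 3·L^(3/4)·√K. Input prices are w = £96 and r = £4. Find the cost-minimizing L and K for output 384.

Cost minimization requires the marginal rate of technical substitution to equal the input-price ratio: MP_L/MP_K = w/r.
Here MP_L/MP_K = (3/4)·(K/L)/(1/2) = 1.5·(K/L). Setting this equal to 96/4 = 24 gives K = 16L.
Substituting into y = 384: 3·L^(3/4)·(16L)^(1/2) = 384.
Solving, L = 16 and K = 256.

L* = 16, K* = 256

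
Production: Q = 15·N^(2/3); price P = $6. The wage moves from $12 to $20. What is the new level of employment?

N* = 27

From P·MP_N = w with MP_N = 10·N^(-1/3), the labor demand is N(w) = (60/w)^(3).
At w = 12: N = 125. At w = 20: N = 27.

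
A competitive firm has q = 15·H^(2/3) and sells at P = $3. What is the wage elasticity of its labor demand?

MP_H = (2/3)·15·H^(-1/3), so P·MP_H = w gives 30·H^(-1/3) = w.
Solving, H(w) = (30/w)^(3). This is a constant-elasticity form: H ∝ w^(−3), so ε = −3.

ε = -3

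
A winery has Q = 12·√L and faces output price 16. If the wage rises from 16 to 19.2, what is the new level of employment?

From P·MP_L = w with MP_L = 6·L^(-1/2), the labor demand is L(w) = (96/w)^(2).
At w = 16: L = 36. At w = 19.2: L = 25.

L* = 25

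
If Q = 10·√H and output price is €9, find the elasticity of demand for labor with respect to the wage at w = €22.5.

ε = -2

MP_H = (1/2)·10·H^(-1/2), so P·MP_H = w gives 45·H^(-1/2) = w.
Solving, H(w) = (45/w)^(2). This is a constant-elasticity form: H ∝ w^(−2), so ε = −2.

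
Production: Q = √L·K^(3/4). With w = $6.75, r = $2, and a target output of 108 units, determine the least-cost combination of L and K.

L* = 16, K* = 81

Cost minimization requires the marginal rate of technical substitution to equal the input-price ratio: MP_L/MP_K = w/r.
Here MP_L/MP_K = (1/2)·(K/L)/(3/4) = (2/3)·(K/L). Setting this equal to 6.75/2 = 3.375 gives K = 5.0625L.
Substituting into Q = 108: L^(1/2)·(5.0625L)^(3/4) = 108.
Solving, L = 16 and K = 81.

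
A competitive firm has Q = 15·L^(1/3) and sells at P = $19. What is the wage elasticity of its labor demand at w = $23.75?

MP_L = (1/3)·15·L^(-2/3), so P·MP_L = w gives 95·L^(-2/3) = w.
Solving, L(w) = (95/w)^(3/2). This is a constant-elasticity form: L ∝ w^(−3/2), so ε = −3/2.

ε = -1.5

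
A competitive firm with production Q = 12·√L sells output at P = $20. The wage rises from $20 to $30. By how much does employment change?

ΔL = -20

From P·MP_L = w with MP_L = 6·L^(-1/2), the labor demand is L(w) = (120/w)^(2).
At w = 20: L = 36. At w = 30: L = 16.
ΔL = 16 − 36 = -20.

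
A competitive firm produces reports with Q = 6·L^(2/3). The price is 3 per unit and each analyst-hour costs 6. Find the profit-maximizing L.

MP_L = (2/3)·6·L^(-1/3) = 4·L^(-1/3).
Profit maximization for a price taker requires P·MP_L = w: 3·4·L^(-1/3) = 6.
So L^(-1/3) = 0.5, which gives L = 8.

L* = 8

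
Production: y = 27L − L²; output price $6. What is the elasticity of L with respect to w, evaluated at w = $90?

From P·MP_L = w with MP_L = 27 − 2L, labor demand is L(w) = (27 − w/6)/2.
dL/dw = −1/(12) = -1/12.
At w = 90, L = 6, so ε = (dL/dw)·(w/L) = (-1/12)·(90/6) = -1.25.

ε = -1.25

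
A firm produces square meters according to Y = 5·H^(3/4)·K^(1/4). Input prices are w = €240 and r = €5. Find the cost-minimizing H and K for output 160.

H* = 16, K* = 256

Cost minimization requires the marginal rate of technical substitution to equal the input-price ratio: MP_H/MP_K = w/r.
Here MP_H/MP_K = (3/4)·(K/H)/(1/4) = 3·(K/H). Setting this equal to 240/5 = 48 gives K = 16H.
Substituting into Y = 160: 5·H^(3/4)·(16H)^(1/4) = 160.
Solving, H = 16 and K = 256.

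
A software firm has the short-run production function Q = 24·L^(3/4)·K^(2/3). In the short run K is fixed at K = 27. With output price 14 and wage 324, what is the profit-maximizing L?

L* = 2401

With K = 27, MP_L = (3/4)·24·L^(-1/4)·27^(2/3) = 162·L^(-1/4).
Profit maximization for a price taker requires P·MP_L = w: 14·162·L^(-1/4) = 324.
So L^(-1/4) = 1/7, which gives L = 2401.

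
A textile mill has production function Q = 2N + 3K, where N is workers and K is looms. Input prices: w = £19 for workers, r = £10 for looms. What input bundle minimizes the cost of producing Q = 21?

N* = 0, K* = 7

The inputs are perfect substitutes, so the firm uses whichever has the lower cost per unit of output.
Cost per unit of output via N is w/2 = 9.5; via K it is r/3 = 10/3. K is cheaper.
Producing Q = 21 with K alone: N = 0, K = 7.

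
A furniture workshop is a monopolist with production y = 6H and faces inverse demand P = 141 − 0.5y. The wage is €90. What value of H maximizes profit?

H* = 21

Marginal revenue from the inverse demand is MR = 141 − y.
The marginal product is MP_H = 6.
A monopolist hires until marginal revenue product equals the wage: MR·MP_H = w.
(141 − 6H)·6 = 90, so H = 21.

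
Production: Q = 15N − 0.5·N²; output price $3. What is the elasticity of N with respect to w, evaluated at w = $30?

ε = -2

From P·MP_N = w with MP_N = 15 − N, labor demand is N(w) = 15 − w/3.
dN/dw = −1/(3) = -1/3.
At w = 30, N = 5, so ε = (dN/dw)·(w/N) = (-1/3)·(30/5) = -2.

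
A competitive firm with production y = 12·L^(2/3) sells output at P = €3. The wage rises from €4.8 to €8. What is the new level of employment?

From P·MP_L = w with MP_L = 8·L^(-1/3), the labor demand is L(w) = (24/w)^(3).
At w = 4.8: L = 125. At w = 8: L = 27.

L* = 27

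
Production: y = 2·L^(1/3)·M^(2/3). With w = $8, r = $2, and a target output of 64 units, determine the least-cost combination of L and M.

Cost minimization requires the marginal rate of technical substitution to equal the input-price ratio: MP_L/MP_M = w/r.
Here MP_L/MP_M = (1/3)·(M/L)/(2/3) = 0.5·(M/L). Setting this equal to 8/2 = 4 gives M = 8L.
Substituting into y = 64: 2·L^(1/3)·(8L)^(2/3) = 64.
Solving, L = 8 and M = 64.

L* = 8, M* = 64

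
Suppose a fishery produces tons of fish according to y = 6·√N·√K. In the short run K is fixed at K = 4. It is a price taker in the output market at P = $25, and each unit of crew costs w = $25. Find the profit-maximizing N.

N* = 36

With K = 4, MP_N = (1/2)·6·N^(-1/2)·4^(1/2) = 6·N^(-1/2).
Profit maximization for a price taker requires P·MP_N = w: 25·6·N^(-1/2) = 25.
So N^(-1/2) = 1/6, which gives N = 36.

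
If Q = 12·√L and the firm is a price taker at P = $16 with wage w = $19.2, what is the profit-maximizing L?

L* = 25

MP_L = (1/2)·12·L^(-1/2) = 6·L^(-1/2).
Profit maximization for a price taker requires P·MP_L = w: 16·6·L^(-1/2) = 19.2.
So L^(-1/2) = 0.2, which gives L = 25.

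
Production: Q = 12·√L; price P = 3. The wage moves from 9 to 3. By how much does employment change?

ΔL = 32

From P·MP_L = w with MP_L = 6·L^(-1/2), the labor demand is L(w) = (18/w)^(2).
At w = 9: L = 4. At w = 3: L = 36.
ΔL = 36 − 4 = 32.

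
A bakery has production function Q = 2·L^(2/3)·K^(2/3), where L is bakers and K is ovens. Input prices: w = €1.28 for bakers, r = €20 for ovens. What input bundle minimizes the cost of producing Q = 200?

Cost minimization requires the marginal rate of technical substitution to equal the input-price ratio: MP_L/MP_K = w/r.
Here MP_L/MP_K = (2/3)·(K/L)/(2/3) = (K/L). Setting this equal to 1.28/20 = 0.064 gives K = 0.064L.
Substituting into Q = 200: 2·L^(2/3)·(0.064L)^(2/3) = 200.
Solving, L = 125 and K = 8.

L* = 125, K* = 8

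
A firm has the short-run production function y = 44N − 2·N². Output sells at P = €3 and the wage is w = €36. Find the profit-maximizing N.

N* = 8

The marginal product of N is MP_N = 44 − 4N.
A price-taking firm hires until the value of the marginal product equals the wage: P·MP_N = w, so 3·(44 − 4N) = 36.
Then 44 − 4N = 12, giving N = 8.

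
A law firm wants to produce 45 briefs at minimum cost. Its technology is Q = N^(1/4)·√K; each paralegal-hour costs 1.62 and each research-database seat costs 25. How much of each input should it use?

N* = 625, K* = 81

Cost minimization requires the marginal rate of technical substitution to equal the input-price ratio: MP_N/MP_K = w/r.
Here MP_N/MP_K = (1/4)·(K/N)/(1/2) = 0.5·(K/N). Setting this equal to 1.62/25 = 0.0648 gives K = 0.1296N.
Substituting into Q = 45: N^(1/4)·(0.1296N)^(1/2) = 45.
Solving, N = 625 and K = 81.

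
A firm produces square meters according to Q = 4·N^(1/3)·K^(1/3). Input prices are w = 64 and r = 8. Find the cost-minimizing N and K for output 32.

Cost minimization requires the marginal rate of technical substitution to equal the input-price ratio: MP_N/MP_K = w/r.
Here MP_N/MP_K = (1/3)·(K/N)/(1/3) = (K/N). Setting this equal to 64/8 = 8 gives K = 8N.
Substituting into Q = 32: 4·N^(1/3)·(8N)^(1/3) = 32.
Solving, N = 8 and K = 64.

N* = 8, K* = 64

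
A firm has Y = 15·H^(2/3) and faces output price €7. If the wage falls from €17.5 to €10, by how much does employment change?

ΔH = 279

From P·MP_H = w with MP_H = 10·H^(-1/3), the labor demand is H(w) = (70/w)^(3).
At w = 17.5: H = 64. At w = 10: H = 343.
ΔH = 343 − 64 = 279.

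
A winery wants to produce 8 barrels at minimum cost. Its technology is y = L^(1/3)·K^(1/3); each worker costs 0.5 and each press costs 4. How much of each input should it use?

Cost minimization requires the marginal rate of technical substitution to equal the input-price ratio: MP_L/MP_K = w/r.
Here MP_L/MP_K = (1/3)·(K/L)/(1/3) = (K/L). Setting this equal to 0.5/4 = 0.125 gives K = 0.125L.
Substituting into y = 8: L^(1/3)·(0.125L)^(1/3) = 8.
Solving, L = 64 and K = 8.

L* = 64, K* = 8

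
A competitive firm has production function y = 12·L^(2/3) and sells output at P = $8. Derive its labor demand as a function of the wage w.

L(w) = 262144/w³

MP_L = (2/3)·12·L^(-1/3) = 8·L^(-1/3).
Setting P·MP_L = w: 64·L^(-1/3) = w.
Solving for L: L^(-1/3) = w/64, so L = (64/w)^(3).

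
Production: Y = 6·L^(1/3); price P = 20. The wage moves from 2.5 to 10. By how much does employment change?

From P·MP_L = w with MP_L = 2·L^(-2/3), the labor demand is L(w) = (40/w)^(3/2).
At w = 2.5: L = 64. At w = 10: L = 8.
ΔL = 8 − 64 = -56.

ΔL = -56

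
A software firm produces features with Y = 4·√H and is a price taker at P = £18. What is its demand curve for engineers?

MP_H = (1/2)·4·H^(-1/2) = 2·H^(-1/2).
Setting P·MP_H = w: 36·H^(-1/2) = w.
Solving for H: H^(-1/2) = w/36, so H = (36/w)^(2).

H(w) = 1296/w²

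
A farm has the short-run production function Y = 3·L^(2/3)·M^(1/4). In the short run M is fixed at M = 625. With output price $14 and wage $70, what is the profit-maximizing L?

L* = 8

With M = 625, MP_L = (2/3)·3·L^(-1/3)·625^(1/4) = 10·L^(-1/3).
Profit maximization for a price taker requires P·MP_L = w: 14·10·L^(-1/3) = 70.
So L^(-1/3) = 0.5, which gives L = 8.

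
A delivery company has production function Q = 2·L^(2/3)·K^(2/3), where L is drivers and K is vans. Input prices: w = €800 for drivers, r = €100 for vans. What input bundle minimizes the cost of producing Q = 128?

Cost minimization requires the marginal rate of technical substitution to equal the input-price ratio: MP_L/MP_K = w/r.
Here MP_L/MP_K = (2/3)·(K/L)/(2/3) = (K/L). Setting this equal to 800/100 = 8 gives K = 8L.
Substituting into Q = 128: 2·L^(2/3)·(8L)^(2/3) = 128.
Solving, L = 8 and K = 64.

L* = 8, K* = 64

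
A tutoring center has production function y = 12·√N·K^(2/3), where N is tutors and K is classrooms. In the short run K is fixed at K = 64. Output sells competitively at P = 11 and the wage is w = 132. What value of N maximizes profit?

N* = 64

With K = 64, MP_N = (1/2)·12·N^(-1/2)·64^(2/3) = 96·N^(-1/2).
Profit maximization for a price taker requires P·MP_N = w: 11·96·N^(-1/2) = 132.
So N^(-1/2) = 0.125, which gives N = 64.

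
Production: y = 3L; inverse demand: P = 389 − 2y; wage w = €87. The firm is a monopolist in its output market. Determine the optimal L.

L* = 30

Marginal revenue from the inverse demand is MR = 389 − 4y.
The marginal product is MP_L = 3.
A monopolist hires until marginal revenue product equals the wage: MR·MP_L = w.
(389 − 12L)·3 = 87, so L = 30.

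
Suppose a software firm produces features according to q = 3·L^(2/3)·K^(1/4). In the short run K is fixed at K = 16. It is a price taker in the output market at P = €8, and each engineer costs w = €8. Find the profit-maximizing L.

L* = 64

With K = 16, MP_L = (2/3)·3·L^(-1/3)·16^(1/4) = 4·L^(-1/3).
Profit maximization for a price taker requires P·MP_L = w: 8·4·L^(-1/3) = 8.
So L^(-1/3) = 0.25, which gives L = 64.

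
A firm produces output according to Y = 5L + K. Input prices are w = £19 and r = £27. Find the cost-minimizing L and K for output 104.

L* = 20.8, K* = 0

The inputs are perfect substitutes, so the firm uses whichever has the lower cost per unit of output.
Cost per unit of output via L is 3.8; via K it is 27. L is cheaper.
Producing Y = 104 with L alone: L = 20.8, K = 0.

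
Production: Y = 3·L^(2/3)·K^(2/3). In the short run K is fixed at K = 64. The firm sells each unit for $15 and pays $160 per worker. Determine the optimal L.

L* = 27

With K = 64, MP_L = (2/3)·3·L^(-1/3)·64^(2/3) = 32·L^(-1/3).
Profit maximization for a price taker requires P·MP_L = w: 15·32·L^(-1/3) = 160.
So L^(-1/3) = 1/3, which gives L = 27.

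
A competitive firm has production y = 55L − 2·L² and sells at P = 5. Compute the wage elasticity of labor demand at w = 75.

From P·MP_L = w with MP_L = 55 − 4L, labor demand is L(w) = (55 − w/5)/4.
dL/dw = −1/(20) = -0.05.
At w = 75, L = 10, so ε = (dL/dw)·(w/L) = (-0.05)·(75/10) = -0.375.

ε = -0.375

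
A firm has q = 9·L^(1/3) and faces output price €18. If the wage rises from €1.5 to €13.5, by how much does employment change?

ΔL = -208

From P·MP_L = w with MP_L = 3·L^(-2/3), the labor demand is L(w) = (54/w)^(3/2).
At w = 1.5: L = 216. At w = 13.5: L = 8.
ΔL = 8 − 216 = -208.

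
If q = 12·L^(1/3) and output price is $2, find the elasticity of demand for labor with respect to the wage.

ε = -1.5

MP_L = (1/3)·12·L^(-2/3), so P·MP_L = w gives 8·L^(-2/3) = w.
Solving, L(w) = (8/w)^(3/2). This is a constant-elasticity form: L ∝ w^(−3/2), so ε = −3/2.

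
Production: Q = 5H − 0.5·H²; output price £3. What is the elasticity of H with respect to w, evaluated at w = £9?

From P·MP_H = w with MP_H = 5 − H, labor demand is H(w) = 5 − w/3.
dH/dw = −1/(3) = -1/3.
At w = 9, H = 2, so ε = (dH/dw)·(w/H) = (-1/3)·(9/2) = -1.5.

ε = -1.5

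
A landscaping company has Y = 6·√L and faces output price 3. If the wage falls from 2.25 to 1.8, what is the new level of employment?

L* = 25

From P·MP_L = w with MP_L = 3·L^(-1/2), the labor demand is L(w) = (9/w)^(2).
At w = 2.25: L = 16. At w = 1.8: L = 25.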